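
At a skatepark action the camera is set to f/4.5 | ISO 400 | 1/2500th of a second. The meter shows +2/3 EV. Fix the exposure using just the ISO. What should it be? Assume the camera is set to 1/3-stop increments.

Overexposed by 2/3 stop → need 2/3 stop darker.
ISO: 400 → 320 → 250.

ISO 250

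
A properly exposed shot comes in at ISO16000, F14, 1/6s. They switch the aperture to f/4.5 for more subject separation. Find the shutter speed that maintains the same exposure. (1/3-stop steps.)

Aperture: f/14 → f/13 → f/11 → f/10 → f/9 → f/8 → f/7.1 → f/6.3 → f/5.6 → f/5 → f/4.5 — 3 1/3 stops larger aperture (brighter).
Need 3 1/3 stops darker from the shutter speed: 1/6 → 1/8 → 1/10 → 1/13 → 1/15 → 1/20 → 1/25 → 1/30 → 1/40 → 1/50 → 1/60.

1/60s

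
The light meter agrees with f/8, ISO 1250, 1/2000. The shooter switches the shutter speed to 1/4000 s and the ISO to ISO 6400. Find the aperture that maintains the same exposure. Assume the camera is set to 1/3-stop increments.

f/13

Shutter speed: 1/2000 → 1/2500 → 1/3200 → 1/4000 — 1 stop faster (darker).
ISO: 1250 → 1600 → 2000 → 2500 → 3200 → 4000 → 5000 → 6400 — 2 1/3 stops higher (brighter).
Net change so far: 1 1/3 stops brighter. Offset with the aperture: f/8 → f/9 → f/10 → f/11 → f/13.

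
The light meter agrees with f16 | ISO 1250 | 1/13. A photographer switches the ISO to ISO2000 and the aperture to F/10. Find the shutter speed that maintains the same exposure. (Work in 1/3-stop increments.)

ISO: 1250 → 1600 → 2000 — 2/3 stop higher (brighter).
Aperture: f/16 → f/14 → f/13 → f/11 → f/10 — 1 1/3 stops opened up (brighter).
Net change so far: 2 stops brighter. Offset with the shutter speed: 1/13 → 1/15 → 1/20 → 1/25 → 1/30 → 1/40 → 1/50.

1/50s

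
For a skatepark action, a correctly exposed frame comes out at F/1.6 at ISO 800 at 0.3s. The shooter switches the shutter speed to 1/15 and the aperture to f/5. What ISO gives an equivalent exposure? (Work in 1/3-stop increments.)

ISO 40000

Shutter speed: 0.3 → 1/4 → 1/5 → 1/6 → 1/8 → 1/10 → 1/13 → 1/15 — 2 1/3 stops faster (darker).
Aperture: f/1.6 → f/1.8 → f/2 → f/2.2 → f/2.5 → f/2.8 → f/3.2 → f/3.5 → f/4 → f/4.5 → f/5 — 3 1/3 stops narrower (darker).
Net change so far: 5 2/3 stops darker. Offset with the ISO: 800 → 1000 → 1250 → 1600 → 2000 → 2500 → 3200 → 4000 → 5000 → 6400 → 8000 → 10000 → 12800 → 16000 → 20000 → 25600 → 32000 → 40000.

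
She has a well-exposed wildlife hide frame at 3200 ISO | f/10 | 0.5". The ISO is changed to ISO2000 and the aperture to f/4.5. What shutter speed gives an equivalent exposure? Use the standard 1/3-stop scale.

1/6s

ISO: 3200 → 2500 → 2000 — 2/3 stop dropped (darker).
Aperture: f/10 → f/9 → f/8 → f/7.1 → f/6.3 → f/5.6 → f/5 → f/4.5 — 2 1/3 stops opened up (brighter).
Net change so far: 1 2/3 stops brighter. Offset with the shutter speed: 0.5 → 0.4 → 0.3 → 1/4 → 1/5 → 1/6.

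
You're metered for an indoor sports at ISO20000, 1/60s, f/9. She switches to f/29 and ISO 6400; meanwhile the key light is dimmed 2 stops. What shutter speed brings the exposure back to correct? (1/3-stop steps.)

2 s

Scene light: 2 stops darker.
Aperture: f/9 → f/10 → f/11 → f/13 → f/14 → f/16 → f/18 → f/20 → f/22 → f/25 → f/29 — 3 1/3 stops stopped down (darker).
ISO: 20000 → 16000 → 12800 → 10000 → 8000 → 6400 — 1 2/3 stops dropped (darker).
Net so far: 7 stops darker. Shutter speed: 1/60 → 1/50 → 1/40 → 1/30 → 1/25 → 1/20 → 1/15 → 1/13 → 1/10 → 1/8 → 1/6 → 1/5 → 1/4 → 0.3 → 0.4 → 0.5 → 0.6 → 0.8 → 1 → 1.3 → 1.6 → 2.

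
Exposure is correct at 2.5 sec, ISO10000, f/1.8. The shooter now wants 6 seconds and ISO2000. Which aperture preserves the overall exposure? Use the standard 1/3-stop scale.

f/1.2

Shutter speed: 2.5 → 3.2 → 4 → 5 → 6 — 1 1/3 stops slower (brighter).
ISO: 10000 → 8000 → 6400 → 5000 → 4000 → 3200 → 2500 → 2000 — 2 1/3 stops lower (darker).
Net change so far: 1 stop darker. Offset with the aperture: f/1.8 → f/1.6 → f/1.4 → f/1.2.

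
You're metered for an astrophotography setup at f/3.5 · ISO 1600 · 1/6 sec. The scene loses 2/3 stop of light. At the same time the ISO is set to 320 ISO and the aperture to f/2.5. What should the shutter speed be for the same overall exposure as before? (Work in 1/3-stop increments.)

Scene light: 2/3 stop darker.
ISO: 1600 → 1250 → 1000 → 800 → 640 → 500 → 400 → 320 — 2 1/3 stops dropped (darker).
Aperture: f/3.5 → f/3.2 → f/2.8 → f/2.5 — 1 stop larger aperture (brighter).
Net so far: 2 stops darker. Shutter speed: 1/6 → 1/5 → 1/4 → 0.3 → 0.4 → 0.5 → 0.6.

0.6 s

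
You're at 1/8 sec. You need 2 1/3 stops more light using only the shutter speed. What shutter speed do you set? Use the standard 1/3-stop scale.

0.6 s

Shutter speed: 1/8 → 1/6 → 1/5 → 1/4 → 0.3 → 0.4 → 0.5 → 0.6 — 2 1/3 stops slower (brighter).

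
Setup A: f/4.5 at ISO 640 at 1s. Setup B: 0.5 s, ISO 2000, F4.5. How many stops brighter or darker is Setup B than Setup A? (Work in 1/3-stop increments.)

2/3 stop brighter

Aperture: unchanged.
Shutter speed: 1 → 0.8 → 0.6 → 0.5 — 1 stop faster (darker).
ISO: 640 → 800 → 1000 → 1250 → 1600 → 2000 — 1 2/3 stops higher (brighter).
Net: −1 +1 2/3 = +2/3 stops.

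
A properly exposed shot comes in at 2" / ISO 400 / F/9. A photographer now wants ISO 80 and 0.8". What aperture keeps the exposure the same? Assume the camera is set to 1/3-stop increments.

ISO: 400 → 320 → 250 → 200 → 160 → 125 → 100 → 80 — 2 1/3 stops dropped (darker).
Shutter speed: 2 → 1.6 → 1.3 → 1 → 0.8 — 1 1/3 stops faster (darker).
Net change so far: 3 2/3 stops darker. Offset with the aperture: f/9 → f/8 → f/7.1 → f/6.3 → f/5.6 → f/5 → f/4.5 → f/4 → f/3.5 → f/3.2 → f/2.8 → f/2.5.

f/2.5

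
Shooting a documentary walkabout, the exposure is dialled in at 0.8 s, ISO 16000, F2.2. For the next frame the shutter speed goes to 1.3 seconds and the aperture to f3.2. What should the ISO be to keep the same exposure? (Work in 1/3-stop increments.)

ISO 20000

Shutter speed: 0.8 → 1 → 1.3 — 2/3 stop slower (brighter).
Aperture: f/2.2 → f/2.5 → f/2.8 → f/3.2 — 1 stop smaller aperture (darker).
Net change so far: 1/3 stop darker. Offset with the ISO: 16000 → 20000.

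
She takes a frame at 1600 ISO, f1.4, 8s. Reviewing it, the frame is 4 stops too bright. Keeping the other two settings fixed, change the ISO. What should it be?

ISO 100

Overexposed by 4 stops → need 4 stops darker.
ISO: 1600 → 800 → 400 → 200 → 100.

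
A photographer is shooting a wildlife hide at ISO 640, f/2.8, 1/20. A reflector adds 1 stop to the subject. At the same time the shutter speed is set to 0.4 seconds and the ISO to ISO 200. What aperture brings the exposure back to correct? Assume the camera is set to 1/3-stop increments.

f/6.3

Scene light: 1 stop brighter.
Shutter speed: 1/20 → 1/15 → 1/13 → 1/10 → 1/8 → 1/6 → 1/5 → 1/4 → 0.3 → 0.4 — 3 stops longer (brighter).
ISO: 640 → 500 → 400 → 320 → 250 → 200 — 1 2/3 stops dropped (darker).
Net so far: 2 1/3 stops brighter. Aperture: f/2.8 → f/3.2 → f/3.5 → f/4 → f/4.5 → f/5 → f/5.6 → f/6.3.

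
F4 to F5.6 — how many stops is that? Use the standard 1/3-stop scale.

f/4 → f/4.5 → f/5 → f/5.6 — count the steps: 3 third-stops = 1 stop.

1 stop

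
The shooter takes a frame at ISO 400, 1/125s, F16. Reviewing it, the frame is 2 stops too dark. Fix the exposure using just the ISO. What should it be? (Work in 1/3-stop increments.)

Underexposed by 2 stops → need 2 stops brighter.
ISO: 400 → 500 → 640 → 800 → 1000 → 1250 → 1600.

ISO 1600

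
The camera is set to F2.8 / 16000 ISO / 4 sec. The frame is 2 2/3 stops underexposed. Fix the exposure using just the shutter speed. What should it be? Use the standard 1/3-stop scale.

Underexposed by 2 2/3 stops → need 2 2/3 stops brighter.
Shutter speed: 4 → 5 → 6 → 8 → 10 → 13 → 15 → 20 → 25.

25 s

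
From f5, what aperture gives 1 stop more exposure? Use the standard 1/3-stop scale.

Aperture: f/5 → f/4.5 → f/4 → f/3.5 — 1 stop wider (brighter).

f/3.5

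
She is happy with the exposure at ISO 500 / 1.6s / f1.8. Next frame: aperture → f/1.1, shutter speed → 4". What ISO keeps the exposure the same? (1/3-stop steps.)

ISO 80

Aperture: f/1.8 → f/1.6 → f/1.4 → f/1.2 → f/1.1 — 1 1/3 stops opened up (brighter).
Shutter speed: 1.6 → 2 → 2.5 → 3.2 → 4 — 1 1/3 stops longer (brighter).
Net change so far: 2 2/3 stops brighter. Offset with the ISO: 500 → 400 → 320 → 250 → 200 → 160 → 125 → 100 → 80.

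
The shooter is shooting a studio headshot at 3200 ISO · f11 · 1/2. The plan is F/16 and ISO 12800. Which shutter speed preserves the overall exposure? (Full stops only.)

Aperture: f/11 → f/16 — 1 stop smaller aperture (darker).
ISO: 3200 → 6400 → 12800 — 2 stops higher (brighter).
Net change so far: 1 stop brighter. Offset with the shutter speed: 1/2 → 1/4.

1/4s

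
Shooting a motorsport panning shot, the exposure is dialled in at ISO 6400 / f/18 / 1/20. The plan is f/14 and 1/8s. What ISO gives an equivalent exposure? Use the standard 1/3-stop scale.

Aperture: f/18 → f/16 → f/14 — 2/3 stop opened up (brighter).
Shutter speed: 1/20 → 1/15 → 1/13 → 1/10 → 1/8 — 1 1/3 stops slower (brighter).
Net change so far: 2 stops brighter. Offset with the ISO: 6400 → 5000 → 4000 → 3200 → 2500 → 2000 → 1600.

ISO 1600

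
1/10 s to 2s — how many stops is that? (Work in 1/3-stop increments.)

1/10 → 1/8 → 1/6 → 1/5 → 1/4 → 0.3 → 0.4 → 0.5 → 0.6 → 0.8 → 1 → 1.3 → 1.6 → 2 — count the steps: 13 third-stops = 4 1/3 stops.

4 1/3 stops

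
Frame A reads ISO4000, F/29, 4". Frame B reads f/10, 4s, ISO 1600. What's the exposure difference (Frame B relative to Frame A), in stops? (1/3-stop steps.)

Aperture: f/29 → f/25 → f/22 → f/20 → f/18 → f/16 → f/14 → f/13 → f/11 → f/10 — 3 stops opened up (brighter).
Shutter speed: unchanged.
ISO: 4000 → 3200 → 2500 → 2000 → 1600 — 1 1/3 stops lower (darker).
Net: +3 −1 1/3 = +1 2/3 stops.

1 2/3 stops brighter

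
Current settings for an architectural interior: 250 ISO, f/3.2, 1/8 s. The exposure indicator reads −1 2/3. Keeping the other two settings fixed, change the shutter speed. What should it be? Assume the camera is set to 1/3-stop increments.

0.4 s

Underexposed by 1 2/3 stops → need 1 2/3 stops brighter.
Shutter speed: 1/8 → 1/6 → 1/5 → 1/4 → 0.3 → 0.4.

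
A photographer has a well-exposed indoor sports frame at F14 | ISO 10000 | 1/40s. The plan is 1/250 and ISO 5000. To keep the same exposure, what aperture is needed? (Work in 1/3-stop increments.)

f/4

Shutter speed: 1/40 → 1/50 → 1/60 → 1/80 → 1/100 → 1/125 → 1/160 → 1/200 → 1/250 — 2 2/3 stops faster (darker).
ISO: 10000 → 8000 → 6400 → 5000 — 1 stop lower (darker).
Net change so far: 3 2/3 stops darker. Offset with the aperture: f/14 → f/13 → f/11 → f/10 → f/9 → f/8 → f/7.1 → f/6.3 → f/5.6 → f/5 → f/4.5 → f/4.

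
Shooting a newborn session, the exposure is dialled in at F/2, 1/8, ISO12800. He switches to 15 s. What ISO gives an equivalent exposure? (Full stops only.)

ISO 100

Shutter speed: 1/8 → 1/4 → 1/2 → 1 → 2 → 4 → 8 → 15 — 7 stops slower (brighter).
Need 7 stops darker from the ISO: 12800 → 6400 → 3200 → 1600 → 800 → 400 → 200 → 100.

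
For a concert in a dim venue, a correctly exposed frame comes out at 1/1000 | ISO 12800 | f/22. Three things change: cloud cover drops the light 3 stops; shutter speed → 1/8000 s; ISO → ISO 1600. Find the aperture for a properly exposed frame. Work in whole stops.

f/1.0

Scene light: 3 stops darker.
Shutter speed: 1/1000 → 1/2000 → 1/4000 → 1/8000 — 3 stops faster (darker).
ISO: 12800 → 6400 → 3200 → 1600 — 3 stops lower (darker).
Net so far: 9 stops darker. Aperture: f/22 → f/16 → f/11 → f/8 → f/5.6 → f/4 → f/2.8 → f/2 → f/1.4 → f/1.0.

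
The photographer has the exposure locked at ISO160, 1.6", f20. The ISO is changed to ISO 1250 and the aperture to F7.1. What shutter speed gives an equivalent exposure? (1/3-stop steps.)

1/40s

ISO: 160 → 200 → 250 → 320 → 400 → 500 → 640 → 800 → 1000 → 1250 — 3 stops higher (brighter).
Aperture: f/20 → f/18 → f/16 → f/14 → f/13 → f/11 → f/10 → f/9 → f/8 → f/7.1 — 3 stops wider (brighter).
Net change so far: 6 stops brighter. Offset with the shutter speed: 1.6 → 1.3 → 1 → 0.8 → 0.6 → 0.5 → 0.4 → 0.3 → 1/4 → 1/5 → 1/6 → 1/8 → 1/10 → 1/13 → 1/15 → 1/20 → 1/25 → 1/30 → 1/40.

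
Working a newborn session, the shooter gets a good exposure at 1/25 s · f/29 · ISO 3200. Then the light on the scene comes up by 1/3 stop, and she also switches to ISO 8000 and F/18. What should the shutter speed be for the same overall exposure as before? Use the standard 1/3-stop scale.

1/200s

Scene light: 1/3 stop brighter.
ISO: 3200 → 4000 → 5000 → 6400 → 8000 — 1 1/3 stops higher (brighter).
Aperture: f/29 → f/25 → f/22 → f/20 → f/18 — 1 1/3 stops opened up (brighter).
Net so far: 3 stops brighter. Shutter speed: 1/25 → 1/30 → 1/40 → 1/50 → 1/60 → 1/80 → 1/100 → 1/125 → 1/160 → 1/200.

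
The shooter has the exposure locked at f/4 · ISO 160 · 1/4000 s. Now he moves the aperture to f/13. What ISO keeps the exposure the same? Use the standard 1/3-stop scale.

ISO 1600

Aperture: f/4 → f/4.5 → f/5 → f/5.6 → f/6.3 → f/7.1 → f/8 → f/9 → f/10 → f/11 → f/13 — 3 1/3 stops stopped down (darker).
Need 3 1/3 stops brighter from the ISO: 160 → 200 → 250 → 320 → 400 → 500 → 640 → 800 → 1000 → 1250 → 1600.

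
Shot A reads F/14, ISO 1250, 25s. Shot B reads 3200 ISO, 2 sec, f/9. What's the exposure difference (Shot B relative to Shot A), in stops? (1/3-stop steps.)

Aperture: f/14 → f/13 → f/11 → f/10 → f/9 — 1 1/3 stops wider (brighter).
Shutter speed: 25 → 20 → 15 → 13 → 10 → 8 → 6 → 5 → 4 → 3.2 → 2.5 → 2 — 3 2/3 stops shorter (darker).
ISO: 1250 → 1600 → 2000 → 2500 → 3200 — 1 1/3 stops raised (brighter).
Net: +1 1/3 −3 2/3 +1 1/3 = −1 stop.

1 stop darker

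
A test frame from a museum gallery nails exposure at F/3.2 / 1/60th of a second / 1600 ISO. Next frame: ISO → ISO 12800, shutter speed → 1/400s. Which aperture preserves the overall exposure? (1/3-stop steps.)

ISO: 1600 → 2000 → 2500 → 3200 → 4000 → 5000 → 6400 → 8000 → 10000 → 12800 — 3 stops higher (brighter).
Shutter speed: 1/60 → 1/80 → 1/100 → 1/125 → 1/160 → 1/200 → 1/250 → 1/320 → 1/400 — 2 2/3 stops shorter (darker).
Net change so far: 1/3 stop brighter. Offset with the aperture: f/3.2 → f/3.5.

f/3.5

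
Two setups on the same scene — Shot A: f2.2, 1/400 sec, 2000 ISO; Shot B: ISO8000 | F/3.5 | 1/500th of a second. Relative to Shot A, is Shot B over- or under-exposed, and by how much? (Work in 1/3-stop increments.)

1/3 stop brighter

Aperture: f/2.2 → f/2.5 → f/2.8 → f/3.2 → f/3.5 — 1 1/3 stops narrower (darker).
Shutter speed: 1/400 → 1/500 — 1/3 stop shorter (darker).
ISO: 2000 → 2500 → 3200 → 4000 → 5000 → 6400 → 8000 — 2 stops raised (brighter).
Net: −1 1/3 −1/3 +2 = +1/3 stops.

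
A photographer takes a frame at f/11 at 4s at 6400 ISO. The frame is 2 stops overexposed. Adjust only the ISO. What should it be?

ISO 1600

Overexposed by 2 stops → need 2 stops darker.
ISO: 6400 → 3200 → 1600.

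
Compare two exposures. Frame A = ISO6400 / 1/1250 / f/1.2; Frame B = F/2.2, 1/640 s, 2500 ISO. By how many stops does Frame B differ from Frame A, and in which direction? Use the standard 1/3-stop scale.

Aperture: f/1.2 → f/1.4 → f/1.6 → f/1.8 → f/2 → f/2.2 — 1 2/3 stops smaller aperture (darker).
Shutter speed: 1/1250 → 1/1000 → 1/800 → 1/640 — 1 stop longer (brighter).
ISO: 6400 → 5000 → 4000 → 3200 → 2500 — 1 1/3 stops lower (darker).
Net: −1 2/3 +1 −1 1/3 = −2 stops.

2 stops darker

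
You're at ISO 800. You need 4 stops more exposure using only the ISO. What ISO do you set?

ISO: 800 → 1600 → 3200 → 6400 → 12800 — 4 stops higher (brighter).

ISO 12800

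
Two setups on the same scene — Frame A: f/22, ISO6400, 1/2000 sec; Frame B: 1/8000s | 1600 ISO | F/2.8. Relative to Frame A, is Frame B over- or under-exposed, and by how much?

Aperture: f/22 → f/16 → f/11 → f/8 → f/5.6 → f/4 → f/2.8 — 6 stops opened up (brighter).
Shutter speed: 1/2000 → 1/4000 → 1/8000 — 2 stops shorter (darker).
ISO: 6400 → 3200 → 1600 — 2 stops dropped (darker).
Net: +6 −2 −2 = +2 stops.

2 stops brighter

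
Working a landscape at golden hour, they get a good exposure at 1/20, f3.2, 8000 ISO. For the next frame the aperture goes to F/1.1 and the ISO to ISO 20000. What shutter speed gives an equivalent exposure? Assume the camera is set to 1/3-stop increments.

1/400s

Aperture: f/3.2 → f/2.8 → f/2.5 → f/2.2 → f/2 → f/1.8 → f/1.6 → f/1.4 → f/1.2 → f/1.1 — 3 stops opened up (brighter).
ISO: 8000 → 10000 → 12800 → 16000 → 20000 — 1 1/3 stops higher (brighter).
Net change so far: 4 1/3 stops brighter. Offset with the shutter speed: 1/20 → 1/25 → 1/30 → 1/40 → 1/50 → 1/60 → 1/80 → 1/100 → 1/125 → 1/160 → 1/200 → 1/250 → 1/320 → 1/400.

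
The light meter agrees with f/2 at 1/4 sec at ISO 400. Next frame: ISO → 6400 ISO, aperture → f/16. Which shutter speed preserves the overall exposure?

ISO: 400 → 800 → 1600 → 3200 → 6400 — 4 stops raised (brighter).
Aperture: f/2 → f/2.8 → f/4 → f/5.6 → f/8 → f/11 → f/16 — 6 stops stopped down (darker).
Net change so far: 2 stops darker. Offset with the shutter speed: 1/4 → 1/2 → 1.

1 s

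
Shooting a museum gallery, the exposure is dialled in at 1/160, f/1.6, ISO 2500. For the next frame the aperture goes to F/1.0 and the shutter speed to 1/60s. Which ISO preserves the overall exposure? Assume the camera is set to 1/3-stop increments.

ISO 400

Aperture: f/1.6 → f/1.4 → f/1.2 → f/1.1 → f/1.0 — 1 1/3 stops opened up (brighter).
Shutter speed: 1/160 → 1/125 → 1/100 → 1/80 → 1/60 — 1 1/3 stops longer (brighter).
Net change so far: 2 2/3 stops brighter. Offset with the ISO: 2500 → 2000 → 1600 → 1250 → 1000 → 800 → 640 → 500 → 400.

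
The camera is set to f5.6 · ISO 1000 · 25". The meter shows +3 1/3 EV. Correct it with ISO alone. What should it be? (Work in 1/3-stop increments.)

ISO 100

Overexposed by 3 1/3 stops → need 3 1/3 stops darker.
ISO: 1000 → 800 → 640 → 500 → 400 → 320 → 250 → 200 → 160 → 125 → 100.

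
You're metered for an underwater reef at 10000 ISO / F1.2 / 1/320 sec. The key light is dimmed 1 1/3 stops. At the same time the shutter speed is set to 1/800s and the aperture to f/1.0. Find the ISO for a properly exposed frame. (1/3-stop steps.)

ISO 40000

Scene light: 1 1/3 stops darker.
Shutter speed: 1/320 → 1/400 → 1/500 → 1/640 → 1/800 — 1 1/3 stops shorter (darker).
Aperture: f/1.2 → f/1.1 → f/1.0 — 2/3 stop opened up (brighter).
Net so far: 2 stops darker. ISO: 10000 → 12800 → 16000 → 20000 → 25600 → 32000 → 40000.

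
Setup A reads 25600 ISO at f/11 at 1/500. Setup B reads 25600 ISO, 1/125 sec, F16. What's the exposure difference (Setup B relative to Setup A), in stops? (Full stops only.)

Aperture: f/11 → f/16 — 1 stop smaller aperture (darker).
Shutter speed: 1/500 → 1/250 → 1/125 — 2 stops longer (brighter).
ISO: unchanged.
Net: −1 +2 = +1 stop.

1 stop brighter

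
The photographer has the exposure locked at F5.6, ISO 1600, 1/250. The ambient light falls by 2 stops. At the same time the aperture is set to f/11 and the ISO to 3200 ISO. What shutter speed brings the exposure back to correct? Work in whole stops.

Scene light: 2 stops darker.
Aperture: f/5.6 → f/8 → f/11 — 2 stops narrower (darker).
ISO: 1600 → 3200 — 1 stop raised (brighter).
Net so far: 3 stops darker. Shutter speed: 1/250 → 1/125 → 1/60 → 1/30.

1/30s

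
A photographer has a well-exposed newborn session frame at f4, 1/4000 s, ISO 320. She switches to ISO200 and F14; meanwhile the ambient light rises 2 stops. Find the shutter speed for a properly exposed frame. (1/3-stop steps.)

Scene light: 2 stops brighter.
ISO: 320 → 250 → 200 — 2/3 stop lower (darker).
Aperture: f/4 → f/4.5 → f/5 → f/5.6 → f/6.3 → f/7.1 → f/8 → f/9 → f/10 → f/11 → f/13 → f/14 — 3 2/3 stops stopped down (darker).
Net so far: 2 1/3 stops darker. Shutter speed: 1/4000 → 1/3200 → 1/2500 → 1/2000 → 1/1600 → 1/1250 → 1/1000 → 1/800.

1/800s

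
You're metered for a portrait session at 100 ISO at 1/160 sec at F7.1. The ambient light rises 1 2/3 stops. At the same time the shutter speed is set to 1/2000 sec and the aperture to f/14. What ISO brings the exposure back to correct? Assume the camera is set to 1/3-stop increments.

ISO 1600

Scene light: 1 2/3 stops brighter.
Shutter speed: 1/160 → 1/200 → 1/250 → 1/320 → 1/400 → 1/500 → 1/640 → 1/800 → 1/1000 → 1/1250 → 1/1600 → 1/2000 — 3 2/3 stops shorter (darker).
Aperture: f/7.1 → f/8 → f/9 → f/10 → f/11 → f/13 → f/14 — 2 stops smaller aperture (darker).
Net so far: 4 stops darker. ISO: 100 → 125 → 160 → 200 → 250 → 320 → 400 → 500 → 640 → 800 → 1000 → 1250 → 1600.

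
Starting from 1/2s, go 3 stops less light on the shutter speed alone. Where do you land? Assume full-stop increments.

Shutter speed: 1/2 → 1/4 → 1/8 → 1/15 — 3 stops shorter (darker).

1/15s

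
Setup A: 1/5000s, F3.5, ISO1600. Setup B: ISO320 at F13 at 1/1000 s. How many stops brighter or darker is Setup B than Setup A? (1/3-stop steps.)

3 2/3 stops darker

Aperture: f/3.5 → f/4 → f/4.5 → f/5 → f/5.6 → f/6.3 → f/7.1 → f/8 → f/9 → f/10 → f/11 → f/13 — 3 2/3 stops narrower (darker).
Shutter speed: 1/5000 → 1/4000 → 1/3200 → 1/2500 → 1/2000 → 1/1600 → 1/1250 → 1/1000 — 2 1/3 stops slower (brighter).
ISO: 1600 → 1250 → 1000 → 800 → 640 → 500 → 400 → 320 — 2 1/3 stops lower (darker).
Net: −3 2/3 +2 1/3 −2 1/3 = −3 2/3 stops.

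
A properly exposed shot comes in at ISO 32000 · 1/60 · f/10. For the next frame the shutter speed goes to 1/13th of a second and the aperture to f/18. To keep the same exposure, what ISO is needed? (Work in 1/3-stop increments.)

Shutter speed: 1/60 → 1/50 → 1/40 → 1/30 → 1/25 → 1/20 → 1/15 → 1/13 — 2 1/3 stops longer (brighter).
Aperture: f/10 → f/11 → f/13 → f/14 → f/16 → f/18 — 1 2/3 stops smaller aperture (darker).
Net change so far: 2/3 stop brighter. Offset with the ISO: 32000 → 25600 → 20000.

ISO 20000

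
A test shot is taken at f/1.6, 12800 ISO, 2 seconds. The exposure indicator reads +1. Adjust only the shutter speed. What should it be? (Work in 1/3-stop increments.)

1 s

Overexposed by 1 stop → need 1 stop darker.
Shutter speed: 2 → 1.6 → 1.3 → 1.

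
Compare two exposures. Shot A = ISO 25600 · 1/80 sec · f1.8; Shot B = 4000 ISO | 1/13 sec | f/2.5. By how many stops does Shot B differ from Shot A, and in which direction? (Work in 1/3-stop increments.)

1 stop darker

Aperture: f/1.8 → f/2 → f/2.2 → f/2.5 — 1 stop stopped down (darker).
Shutter speed: 1/80 → 1/60 → 1/50 → 1/40 → 1/30 → 1/25 → 1/20 → 1/15 → 1/13 — 2 2/3 stops slower (brighter).
ISO: 25600 → 20000 → 16000 → 12800 → 10000 → 8000 → 6400 → 5000 → 4000 — 2 2/3 stops dropped (darker).
Net: −1 +2 2/3 −2 2/3 = −1 stop.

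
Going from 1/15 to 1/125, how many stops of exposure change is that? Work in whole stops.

3 stops

1/15 → 1/30 → 1/60 → 1/125 — count the steps: 3 stops.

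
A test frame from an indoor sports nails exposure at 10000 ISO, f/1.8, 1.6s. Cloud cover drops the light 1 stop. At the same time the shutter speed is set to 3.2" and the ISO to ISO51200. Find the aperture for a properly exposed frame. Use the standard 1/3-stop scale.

f/4

Scene light: 1 stop darker.
Shutter speed: 1.6 → 2 → 2.5 → 3.2 — 1 stop slower (brighter).
ISO: 10000 → 12800 → 16000 → 20000 → 25600 → 32000 → 40000 → 51200 — 2 1/3 stops higher (brighter).
Net so far: 2 1/3 stops brighter. Aperture: f/1.8 → f/2 → f/2.2 → f/2.5 → f/2.8 → f/3.2 → f/3.5 → f/4.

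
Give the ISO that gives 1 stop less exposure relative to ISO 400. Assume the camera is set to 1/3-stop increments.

ISO: 400 → 320 → 250 → 200 — 1 stop dropped (darker).

ISO 200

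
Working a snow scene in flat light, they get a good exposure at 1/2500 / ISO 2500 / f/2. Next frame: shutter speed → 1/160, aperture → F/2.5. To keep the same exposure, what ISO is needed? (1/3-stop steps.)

ISO 250

Shutter speed: 1/2500 → 1/2000 → 1/1600 → 1/1250 → 1/1000 → 1/800 → 1/640 → 1/500 → 1/400 → 1/320 → 1/250 → 1/200 → 1/160 — 4 stops longer (brighter).
Aperture: f/2 → f/2.2 → f/2.5 — 2/3 stop narrower (darker).
Net change so far: 3 1/3 stops brighter. Offset with the ISO: 2500 → 2000 → 1600 → 1250 → 1000 → 800 → 640 → 500 → 400 → 320 → 250.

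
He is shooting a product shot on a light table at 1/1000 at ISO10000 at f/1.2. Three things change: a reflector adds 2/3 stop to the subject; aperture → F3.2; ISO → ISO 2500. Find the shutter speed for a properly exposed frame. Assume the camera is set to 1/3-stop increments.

1/60s

Scene light: 2/3 stop brighter.
Aperture: f/1.2 → f/1.4 → f/1.6 → f/1.8 → f/2 → f/2.2 → f/2.5 → f/2.8 → f/3.2 — 2 2/3 stops stopped down (darker).
ISO: 10000 → 8000 → 6400 → 5000 → 4000 → 3200 → 2500 — 2 stops lower (darker).
Net so far: 4 stops darker. Shutter speed: 1/1000 → 1/800 → 1/640 → 1/500 → 1/400 → 1/320 → 1/250 → 1/200 → 1/160 → 1/125 → 1/100 → 1/80 → 1/60.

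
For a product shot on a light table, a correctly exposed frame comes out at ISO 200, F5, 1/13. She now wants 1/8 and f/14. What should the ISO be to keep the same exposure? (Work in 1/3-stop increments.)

Shutter speed: 1/13 → 1/10 → 1/8 — 2/3 stop longer (brighter).
Aperture: f/5 → f/5.6 → f/6.3 → f/7.1 → f/8 → f/9 → f/10 → f/11 → f/13 → f/14 — 3 stops stopped down (darker).
Net change so far: 2 1/3 stops darker. Offset with the ISO: 200 → 250 → 320 → 400 → 500 → 640 → 800 → 1000.

ISO 1000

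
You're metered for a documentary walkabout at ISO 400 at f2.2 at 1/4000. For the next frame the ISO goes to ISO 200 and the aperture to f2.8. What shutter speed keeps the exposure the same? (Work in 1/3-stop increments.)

ISO: 400 → 320 → 250 → 200 — 1 stop dropped (darker).
Aperture: f/2.2 → f/2.5 → f/2.8 — 2/3 stop stopped down (darker).
Net change so far: 1 2/3 stops darker. Offset with the shutter speed: 1/4000 → 1/3200 → 1/2500 → 1/2000 → 1/1600 → 1/1250.

1/1250s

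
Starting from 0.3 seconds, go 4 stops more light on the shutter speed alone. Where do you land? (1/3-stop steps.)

5 s

Shutter speed: 0.3 → 0.4 → 0.5 → 0.6 → 0.8 → 1 → 1.3 → 1.6 → 2 → 2.5 → 3.2 → 4 → 5 — 4 stops longer (brighter).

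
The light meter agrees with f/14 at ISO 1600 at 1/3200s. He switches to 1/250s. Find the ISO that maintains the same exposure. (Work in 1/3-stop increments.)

ISO 125

Shutter speed: 1/3200 → 1/2500 → 1/2000 → 1/1600 → 1/1250 → 1/1000 → 1/800 → 1/640 → 1/500 → 1/400 → 1/320 → 1/250 — 3 2/3 stops slower (brighter).
Need 3 2/3 stops darker from the ISO: 1600 → 1250 → 1000 → 800 → 640 → 500 → 400 → 320 → 250 → 200 → 160 → 125.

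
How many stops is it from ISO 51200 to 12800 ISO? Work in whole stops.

51200 → 25600 → 12800 — count the steps: 2 stops.

2 stops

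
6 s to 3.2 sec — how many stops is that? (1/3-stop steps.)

6 → 5 → 4 → 3.2 — count the steps: 3 third-stops = 1 stop.

1 stop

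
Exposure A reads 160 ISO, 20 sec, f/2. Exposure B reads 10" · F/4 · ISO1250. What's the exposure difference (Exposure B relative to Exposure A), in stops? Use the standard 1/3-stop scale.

same exposure (0 stops)

Aperture: f/2 → f/2.2 → f/2.5 → f/2.8 → f/3.2 → f/3.5 → f/4 — 2 stops smaller aperture (darker).
Shutter speed: 20 → 15 → 13 → 10 — 1 stop shorter (darker).
ISO: 160 → 200 → 250 → 320 → 400 → 500 → 640 → 800 → 1000 → 1250 — 3 stops raised (brighter).
Net: −2 −1 +3 = 0 stops.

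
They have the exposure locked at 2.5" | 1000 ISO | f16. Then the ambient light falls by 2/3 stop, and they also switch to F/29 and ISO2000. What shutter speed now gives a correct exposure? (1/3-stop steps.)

Scene light: 2/3 stop darker.
Aperture: f/16 → f/18 → f/20 → f/22 → f/25 → f/29 — 1 2/3 stops narrower (darker).
ISO: 1000 → 1250 → 1600 → 2000 — 1 stop higher (brighter).
Net so far: 1 1/3 stops darker. Shutter speed: 2.5 → 3.2 → 4 → 5 → 6.

6 s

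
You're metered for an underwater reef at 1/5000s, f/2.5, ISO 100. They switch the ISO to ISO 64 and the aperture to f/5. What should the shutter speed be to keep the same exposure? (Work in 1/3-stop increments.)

1/800s

ISO: 100 → 80 → 64 — 2/3 stop dropped (darker).
Aperture: f/2.5 → f/2.8 → f/3.2 → f/3.5 → f/4 → f/4.5 → f/5 — 2 stops stopped down (darker).
Net change so far: 2 2/3 stops darker. Offset with the shutter speed: 1/5000 → 1/4000 → 1/3200 → 1/2500 → 1/2000 → 1/1600 → 1/1250 → 1/1000 → 1/800.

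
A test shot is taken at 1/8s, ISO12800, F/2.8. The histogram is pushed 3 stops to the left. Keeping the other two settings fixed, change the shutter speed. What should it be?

1 s

Underexposed by 3 stops → need 3 stops brighter.
Shutter speed: 1/8 → 1/4 → 1/2 → 1.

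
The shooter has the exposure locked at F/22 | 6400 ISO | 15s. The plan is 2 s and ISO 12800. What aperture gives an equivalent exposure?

f/11

Shutter speed: 15 → 8 → 4 → 2 — 3 stops faster (darker).
ISO: 6400 → 12800 — 1 stop higher (brighter).
Net change so far: 2 stops darker. Offset with the aperture: f/22 → f/16 → f/11.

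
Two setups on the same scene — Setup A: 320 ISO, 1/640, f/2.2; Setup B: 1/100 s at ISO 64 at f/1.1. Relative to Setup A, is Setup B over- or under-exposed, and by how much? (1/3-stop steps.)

2 1/3 stops brighter

Aperture: f/2.2 → f/2 → f/1.8 → f/1.6 → f/1.4 → f/1.2 → f/1.1 — 2 stops wider (brighter).
Shutter speed: 1/640 → 1/500 → 1/400 → 1/320 → 1/250 → 1/200 → 1/160 → 1/125 → 1/100 — 2 2/3 stops longer (brighter).
ISO: 320 → 250 → 200 → 160 → 125 → 100 → 80 → 64 — 2 1/3 stops dropped (darker).
Net: +2 +2 2/3 −2 1/3 = +2 1/3 stops.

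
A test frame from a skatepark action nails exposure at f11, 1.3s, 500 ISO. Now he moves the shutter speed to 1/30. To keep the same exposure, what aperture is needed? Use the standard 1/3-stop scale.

Shutter speed: 1.3 → 1 → 0.8 → 0.6 → 0.5 → 0.4 → 0.3 → 1/4 → 1/5 → 1/6 → 1/8 → 1/10 → 1/13 → 1/15 → 1/20 → 1/25 → 1/30 — 5 1/3 stops shorter (darker).
Need 5 1/3 stops brighter from the aperture: f/11 → f/10 → f/9 → f/8 → f/7.1 → f/6.3 → f/5.6 → f/5 → f/4.5 → f/4 → f/3.5 → f/3.2 → f/2.8 → f/2.5 → f/2.2 → f/2 → f/1.8.

f/1.8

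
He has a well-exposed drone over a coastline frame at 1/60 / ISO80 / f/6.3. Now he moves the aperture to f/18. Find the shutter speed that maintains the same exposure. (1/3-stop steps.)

Aperture: f/6.3 → f/7.1 → f/8 → f/9 → f/10 → f/11 → f/13 → f/14 → f/16 → f/18 — 3 stops smaller aperture (darker).
Need 3 stops brighter from the shutter speed: 1/60 → 1/50 → 1/40 → 1/30 → 1/25 → 1/20 → 1/15 → 1/13 → 1/10 → 1/8.

1/8s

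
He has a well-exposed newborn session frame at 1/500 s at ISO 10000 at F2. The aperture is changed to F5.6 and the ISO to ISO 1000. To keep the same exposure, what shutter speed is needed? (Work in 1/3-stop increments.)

1/6s

Aperture: f/2 → f/2.2 → f/2.5 → f/2.8 → f/3.2 → f/3.5 → f/4 → f/4.5 → f/5 → f/5.6 — 3 stops narrower (darker).
ISO: 10000 → 8000 → 6400 → 5000 → 4000 → 3200 → 2500 → 2000 → 1600 → 1250 → 1000 — 3 1/3 stops dropped (darker).
Net change so far: 6 1/3 stops darker. Offset with the shutter speed: 1/500 → 1/400 → 1/320 → 1/250 → 1/200 → 1/160 → 1/125 → 1/100 → 1/80 → 1/60 → 1/50 → 1/40 → 1/30 → 1/25 → 1/20 → 1/15 → 1/13 → 1/10 → 1/8 → 1/6.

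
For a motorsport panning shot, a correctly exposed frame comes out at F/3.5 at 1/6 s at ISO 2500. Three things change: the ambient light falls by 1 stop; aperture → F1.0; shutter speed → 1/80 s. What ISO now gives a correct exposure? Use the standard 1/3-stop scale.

ISO 5000

Scene light: 1 stop darker.
Aperture: f/3.5 → f/3.2 → f/2.8 → f/2.5 → f/2.2 → f/2 → f/1.8 → f/1.6 → f/1.4 → f/1.2 → f/1.1 → f/1.0 — 3 2/3 stops larger aperture (brighter).
Shutter speed: 1/6 → 1/8 → 1/10 → 1/13 → 1/15 → 1/20 → 1/25 → 1/30 → 1/40 → 1/50 → 1/60 → 1/80 — 3 2/3 stops faster (darker).
Net so far: 1 stop darker. ISO: 2500 → 3200 → 4000 → 5000.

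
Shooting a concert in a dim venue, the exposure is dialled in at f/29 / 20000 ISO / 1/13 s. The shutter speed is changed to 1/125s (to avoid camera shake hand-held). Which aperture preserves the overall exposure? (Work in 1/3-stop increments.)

f/9

Shutter speed: 1/13 → 1/15 → 1/20 → 1/25 → 1/30 → 1/40 → 1/50 → 1/60 → 1/80 → 1/100 → 1/125 — 3 1/3 stops faster (darker).
Need 3 1/3 stops brighter from the aperture: f/29 → f/25 → f/22 → f/20 → f/18 → f/16 → f/14 → f/13 → f/11 → f/10 → f/9.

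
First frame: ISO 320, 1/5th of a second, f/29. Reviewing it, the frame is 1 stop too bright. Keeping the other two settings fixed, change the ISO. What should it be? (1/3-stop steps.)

ISO 160

Overexposed by 1 stop → need 1 stop darker.
ISO: 320 → 250 → 200 → 160.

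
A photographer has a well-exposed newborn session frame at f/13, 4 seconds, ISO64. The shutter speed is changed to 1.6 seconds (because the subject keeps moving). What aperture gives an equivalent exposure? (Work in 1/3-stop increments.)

f/8

Shutter speed: 4 → 3.2 → 2.5 → 2 → 1.6 — 1 1/3 stops shorter (darker).
Need 1 1/3 stops brighter from the aperture: f/13 → f/11 → f/10 → f/9 → f/8.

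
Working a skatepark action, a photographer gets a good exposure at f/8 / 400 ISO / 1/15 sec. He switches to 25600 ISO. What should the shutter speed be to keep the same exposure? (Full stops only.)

ISO: 400 → 800 → 1600 → 3200 → 6400 → 12800 → 25600 — 6 stops higher (brighter).
Need 6 stops darker from the shutter speed: 1/15 → 1/30 → 1/60 → 1/125 → 1/250 → 1/500 → 1/1000.

1/1000s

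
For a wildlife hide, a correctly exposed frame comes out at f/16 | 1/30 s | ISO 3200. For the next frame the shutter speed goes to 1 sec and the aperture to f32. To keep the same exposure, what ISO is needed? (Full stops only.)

Shutter speed: 1/30 → 1/15 → 1/8 → 1/4 → 1/2 → 1 — 5 stops longer (brighter).
Aperture: f/16 → f/22 → f/32 — 2 stops smaller aperture (darker).
Net change so far: 3 stops brighter. Offset with the ISO: 3200 → 1600 → 800 → 400.

ISO 400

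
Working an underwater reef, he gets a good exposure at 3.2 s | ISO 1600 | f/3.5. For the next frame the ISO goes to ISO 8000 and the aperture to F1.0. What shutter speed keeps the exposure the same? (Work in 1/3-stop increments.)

ISO: 1600 → 2000 → 2500 → 3200 → 4000 → 5000 → 6400 → 8000 — 2 1/3 stops higher (brighter).
Aperture: f/3.5 → f/3.2 → f/2.8 → f/2.5 → f/2.2 → f/2 → f/1.8 → f/1.6 → f/1.4 → f/1.2 → f/1.1 → f/1.0 — 3 2/3 stops opened up (brighter).
Net change so far: 6 stops brighter. Offset with the shutter speed: 3.2 → 2.5 → 2 → 1.6 → 1.3 → 1 → 0.8 → 0.6 → 0.5 → 0.4 → 0.3 → 1/4 → 1/5 → 1/6 → 1/8 → 1/10 → 1/13 → 1/15 → 1/20.

1/20s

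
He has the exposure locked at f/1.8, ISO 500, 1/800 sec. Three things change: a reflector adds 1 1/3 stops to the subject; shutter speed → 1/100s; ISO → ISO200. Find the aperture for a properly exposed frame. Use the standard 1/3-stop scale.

f/5

Scene light: 1 1/3 stops brighter.
Shutter speed: 1/800 → 1/640 → 1/500 → 1/400 → 1/320 → 1/250 → 1/200 → 1/160 → 1/125 → 1/100 — 3 stops slower (brighter).
ISO: 500 → 400 → 320 → 250 → 200 — 1 1/3 stops dropped (darker).
Net so far: 3 stops brighter. Aperture: f/1.8 → f/2 → f/2.2 → f/2.5 → f/2.8 → f/3.2 → f/3.5 → f/4 → f/4.5 → f/5.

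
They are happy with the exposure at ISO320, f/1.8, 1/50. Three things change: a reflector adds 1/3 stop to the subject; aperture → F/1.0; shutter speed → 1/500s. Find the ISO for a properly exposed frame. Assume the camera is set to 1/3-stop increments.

ISO 800

Scene light: 1/3 stop brighter.
Aperture: f/1.8 → f/1.6 → f/1.4 → f/1.2 → f/1.1 → f/1.0 — 1 2/3 stops wider (brighter).
Shutter speed: 1/50 → 1/60 → 1/80 → 1/100 → 1/125 → 1/160 → 1/200 → 1/250 → 1/320 → 1/400 → 1/500 — 3 1/3 stops shorter (darker).
Net so far: 1 1/3 stops darker. ISO: 320 → 400 → 500 → 640 → 800.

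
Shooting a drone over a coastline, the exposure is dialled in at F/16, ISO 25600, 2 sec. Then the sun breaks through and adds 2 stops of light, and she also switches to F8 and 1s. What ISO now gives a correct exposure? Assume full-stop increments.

ISO 3200

Scene light: 2 stops brighter.
Aperture: f/16 → f/11 → f/8 — 2 stops opened up (brighter).
Shutter speed: 2 → 1 — 1 stop shorter (darker).
Net so far: 3 stops brighter. ISO: 25600 → 12800 → 6400 → 3200.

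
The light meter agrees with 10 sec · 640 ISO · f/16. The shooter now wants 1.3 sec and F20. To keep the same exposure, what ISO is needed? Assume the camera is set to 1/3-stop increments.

ISO 8000

Shutter speed: 10 → 8 → 6 → 5 → 4 → 3.2 → 2.5 → 2 → 1.6 → 1.3 — 3 stops shorter (darker).
Aperture: f/16 → f/18 → f/20 — 2/3 stop stopped down (darker).
Net change so far: 3 2/3 stops darker. Offset with the ISO: 640 → 800 → 1000 → 1250 → 1600 → 2000 → 2500 → 3200 → 4000 → 5000 → 6400 → 8000.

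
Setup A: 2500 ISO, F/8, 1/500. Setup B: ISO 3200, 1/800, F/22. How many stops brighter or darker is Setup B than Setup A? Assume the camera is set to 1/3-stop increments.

Aperture: f/8 → f/9 → f/10 → f/11 → f/13 → f/14 → f/16 → f/18 → f/20 → f/22 — 3 stops stopped down (darker).
Shutter speed: 1/500 → 1/640 → 1/800 — 2/3 stop shorter (darker).
ISO: 2500 → 3200 — 1/3 stop higher (brighter).
Net: −3 −2/3 +1/3 = −3 1/3 stops.

3 1/3 stops darker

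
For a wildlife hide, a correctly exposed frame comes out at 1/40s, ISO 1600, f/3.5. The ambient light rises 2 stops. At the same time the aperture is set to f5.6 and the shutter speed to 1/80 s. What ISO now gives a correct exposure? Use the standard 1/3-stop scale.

ISO 2000

Scene light: 2 stops brighter.
Aperture: f/3.5 → f/4 → f/4.5 → f/5 → f/5.6 — 1 1/3 stops smaller aperture (darker).
Shutter speed: 1/40 → 1/50 → 1/60 → 1/80 — 1 stop shorter (darker).
Net so far: 1/3 stop darker. ISO: 1600 → 2000.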